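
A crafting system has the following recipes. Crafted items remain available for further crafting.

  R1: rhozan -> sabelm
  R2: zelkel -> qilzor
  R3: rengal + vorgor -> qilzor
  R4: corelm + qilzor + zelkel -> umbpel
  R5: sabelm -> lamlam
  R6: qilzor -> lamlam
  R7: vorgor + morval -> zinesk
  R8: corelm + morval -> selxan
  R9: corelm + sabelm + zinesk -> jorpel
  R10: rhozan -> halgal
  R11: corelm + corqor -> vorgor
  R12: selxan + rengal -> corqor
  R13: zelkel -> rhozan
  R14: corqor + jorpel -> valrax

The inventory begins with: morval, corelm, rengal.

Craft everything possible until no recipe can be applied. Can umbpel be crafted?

No

umbpel would need corelm, qilzor, and zelkel (R4), but zelkel is never obtained.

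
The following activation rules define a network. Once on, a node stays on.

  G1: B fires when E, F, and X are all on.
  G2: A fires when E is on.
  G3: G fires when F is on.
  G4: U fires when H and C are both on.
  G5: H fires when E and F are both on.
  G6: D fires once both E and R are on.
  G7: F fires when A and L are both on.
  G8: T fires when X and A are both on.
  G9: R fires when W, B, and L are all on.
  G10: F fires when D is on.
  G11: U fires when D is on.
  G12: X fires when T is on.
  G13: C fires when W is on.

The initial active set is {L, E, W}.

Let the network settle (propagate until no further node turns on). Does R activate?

No

R would need W, B, and L (G9), but B never turns on.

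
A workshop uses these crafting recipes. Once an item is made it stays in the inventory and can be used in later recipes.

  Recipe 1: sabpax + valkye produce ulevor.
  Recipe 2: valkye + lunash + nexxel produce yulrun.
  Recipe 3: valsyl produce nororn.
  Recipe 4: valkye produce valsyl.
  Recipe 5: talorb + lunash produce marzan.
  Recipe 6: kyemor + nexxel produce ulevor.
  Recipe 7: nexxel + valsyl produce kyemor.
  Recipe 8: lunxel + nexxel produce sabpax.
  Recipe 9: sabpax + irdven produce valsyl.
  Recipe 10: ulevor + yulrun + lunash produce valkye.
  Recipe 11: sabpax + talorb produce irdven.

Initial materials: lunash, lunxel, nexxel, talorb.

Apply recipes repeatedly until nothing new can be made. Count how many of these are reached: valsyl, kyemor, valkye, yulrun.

lunxel + nexxel → sabpax (Recipe 8).
sabpax + talorb → irdven (Recipe 11).
Using Recipe 9, sabpax and irdven make valsyl.
nexxel + valsyl → kyemor (Recipe 7).
valsyl: reached.
kyemor: reached.
valkye would need ulevor, yulrun, and lunash (Recipe 10), but yulrun is never obtained.
yulrun would need valkye, lunash, and nexxel (Recipe 2), but valkye is never obtained.
Reached: valsyl and kyemor — 2 of the 4.

2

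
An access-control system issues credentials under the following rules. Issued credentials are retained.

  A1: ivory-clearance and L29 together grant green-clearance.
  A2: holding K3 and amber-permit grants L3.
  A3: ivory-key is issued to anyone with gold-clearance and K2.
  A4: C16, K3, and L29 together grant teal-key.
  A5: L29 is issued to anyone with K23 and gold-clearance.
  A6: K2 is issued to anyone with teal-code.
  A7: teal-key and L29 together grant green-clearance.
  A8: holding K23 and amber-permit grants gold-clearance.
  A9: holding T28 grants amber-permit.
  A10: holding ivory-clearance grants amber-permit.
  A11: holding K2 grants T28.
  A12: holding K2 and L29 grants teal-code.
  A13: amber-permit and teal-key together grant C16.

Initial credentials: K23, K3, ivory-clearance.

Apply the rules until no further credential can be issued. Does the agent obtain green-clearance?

Yes

Holding ivory-clearance grants amber-permit (A10).
Holding K23 and amber-permit grants gold-clearance (A8).
Holding K23 and gold-clearance grants L29 (A5).
Holding ivory-clearance and L29 grants green-clearance (A1).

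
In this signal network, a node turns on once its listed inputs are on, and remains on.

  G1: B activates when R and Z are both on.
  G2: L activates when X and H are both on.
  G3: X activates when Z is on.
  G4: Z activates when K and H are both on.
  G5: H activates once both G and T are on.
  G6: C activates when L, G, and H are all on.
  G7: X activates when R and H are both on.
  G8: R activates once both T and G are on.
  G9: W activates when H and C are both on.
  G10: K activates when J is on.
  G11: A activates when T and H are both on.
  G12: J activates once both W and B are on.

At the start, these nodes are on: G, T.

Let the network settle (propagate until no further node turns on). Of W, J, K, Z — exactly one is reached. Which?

W

G and T are on, so H activates (G5).
T and G are on, so R activates (G8).
G7: R and H on → X on.
X and H are on, so L activates (G2).
G6: L, G, and H on → C on.
G9: H and C on → W on.
Z would need K and H (G4), but K never turns on. K would need J (G10), but J never turns on. J would need W and B (G12), but B never turns on.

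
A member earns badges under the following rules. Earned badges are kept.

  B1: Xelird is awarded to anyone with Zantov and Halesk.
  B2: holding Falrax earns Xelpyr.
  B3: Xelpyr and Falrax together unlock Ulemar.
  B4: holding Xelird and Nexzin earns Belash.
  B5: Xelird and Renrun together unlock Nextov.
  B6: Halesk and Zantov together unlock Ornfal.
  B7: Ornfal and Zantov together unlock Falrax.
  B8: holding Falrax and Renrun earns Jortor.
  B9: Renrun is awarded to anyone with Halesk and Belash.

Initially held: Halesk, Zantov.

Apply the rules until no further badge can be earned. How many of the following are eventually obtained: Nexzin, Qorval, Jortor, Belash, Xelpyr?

With Halesk and Zantov, Ornfal is earned (B6).
With Ornfal and Zantov, Falrax is earned (B7).
With Falrax, Xelpyr is earned (B2).
No rule produces Nexzin, and it is not given.
No rule produces Qorval, and it is not given.
Jortor would need Falrax and Renrun (B8), but Renrun is never earned.
Belash would need Xelird and Nexzin (B4), but Nexzin is never earned.
Xelpyr: reached.
Reached: Xelpyr — 1 of the 5.

1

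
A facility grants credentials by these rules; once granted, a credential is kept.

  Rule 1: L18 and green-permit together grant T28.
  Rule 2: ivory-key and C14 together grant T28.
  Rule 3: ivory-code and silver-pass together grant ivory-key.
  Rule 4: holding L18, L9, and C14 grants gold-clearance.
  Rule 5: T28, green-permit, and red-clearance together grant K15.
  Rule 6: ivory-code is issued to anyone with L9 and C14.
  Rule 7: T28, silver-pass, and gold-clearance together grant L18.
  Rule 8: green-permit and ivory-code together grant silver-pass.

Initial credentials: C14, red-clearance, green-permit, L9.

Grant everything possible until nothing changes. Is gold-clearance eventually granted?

gold-clearance would need L18, L9, and C14 (Rule 4), but L18 is never granted.

No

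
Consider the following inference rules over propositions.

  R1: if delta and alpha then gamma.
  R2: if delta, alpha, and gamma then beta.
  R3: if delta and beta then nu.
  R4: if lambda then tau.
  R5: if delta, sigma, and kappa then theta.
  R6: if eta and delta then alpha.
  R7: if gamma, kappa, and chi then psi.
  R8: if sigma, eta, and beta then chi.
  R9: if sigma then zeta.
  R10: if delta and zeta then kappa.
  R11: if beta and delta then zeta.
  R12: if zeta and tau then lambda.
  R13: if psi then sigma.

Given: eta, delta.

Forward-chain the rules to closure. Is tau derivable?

No

tau would need lambda (R4), but lambda is never established.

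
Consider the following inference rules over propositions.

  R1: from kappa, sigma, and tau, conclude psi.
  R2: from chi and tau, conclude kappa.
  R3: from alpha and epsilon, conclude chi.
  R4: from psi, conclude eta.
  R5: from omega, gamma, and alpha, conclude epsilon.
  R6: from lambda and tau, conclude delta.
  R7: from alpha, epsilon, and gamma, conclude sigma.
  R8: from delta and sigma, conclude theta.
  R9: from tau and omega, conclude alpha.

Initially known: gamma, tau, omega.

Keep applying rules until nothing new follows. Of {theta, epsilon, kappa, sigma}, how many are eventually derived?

3

From tau and omega, R9 gives alpha.
From omega, gamma, and alpha, R5 gives epsilon.
From alpha and epsilon, R3 gives chi.
From alpha, epsilon, and gamma, R7 gives sigma.
From chi and tau, R2 gives kappa.
theta would need delta and sigma (R8), but delta is never established.
epsilon: reached.
kappa: reached.
sigma: reached.
Reached: epsilon, kappa, and sigma — 3 of the 4.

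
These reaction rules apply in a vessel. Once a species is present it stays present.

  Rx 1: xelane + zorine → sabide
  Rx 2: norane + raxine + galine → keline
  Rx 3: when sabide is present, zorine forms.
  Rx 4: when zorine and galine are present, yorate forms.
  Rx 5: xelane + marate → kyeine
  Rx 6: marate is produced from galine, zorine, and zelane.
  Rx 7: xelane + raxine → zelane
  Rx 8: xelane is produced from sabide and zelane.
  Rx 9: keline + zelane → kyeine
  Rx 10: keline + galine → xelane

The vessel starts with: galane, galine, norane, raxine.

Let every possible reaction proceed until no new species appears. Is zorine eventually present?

No

zorine would need sabide (Rx 3), but sabide never forms.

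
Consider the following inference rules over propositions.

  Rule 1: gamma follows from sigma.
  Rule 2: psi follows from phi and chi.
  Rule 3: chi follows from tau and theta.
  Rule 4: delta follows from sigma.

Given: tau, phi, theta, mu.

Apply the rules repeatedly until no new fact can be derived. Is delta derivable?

No

delta would need sigma (Rule 4), but sigma is never established.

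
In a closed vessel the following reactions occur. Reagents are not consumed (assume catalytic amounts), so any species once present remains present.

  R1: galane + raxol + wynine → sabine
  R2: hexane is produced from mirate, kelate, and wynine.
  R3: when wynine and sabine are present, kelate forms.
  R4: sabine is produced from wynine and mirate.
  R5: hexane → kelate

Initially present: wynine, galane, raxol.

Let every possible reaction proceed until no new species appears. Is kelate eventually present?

Yes

galane, raxol, and wynine present → sabine forms (R1).
wynine and sabine present → kelate forms (R3).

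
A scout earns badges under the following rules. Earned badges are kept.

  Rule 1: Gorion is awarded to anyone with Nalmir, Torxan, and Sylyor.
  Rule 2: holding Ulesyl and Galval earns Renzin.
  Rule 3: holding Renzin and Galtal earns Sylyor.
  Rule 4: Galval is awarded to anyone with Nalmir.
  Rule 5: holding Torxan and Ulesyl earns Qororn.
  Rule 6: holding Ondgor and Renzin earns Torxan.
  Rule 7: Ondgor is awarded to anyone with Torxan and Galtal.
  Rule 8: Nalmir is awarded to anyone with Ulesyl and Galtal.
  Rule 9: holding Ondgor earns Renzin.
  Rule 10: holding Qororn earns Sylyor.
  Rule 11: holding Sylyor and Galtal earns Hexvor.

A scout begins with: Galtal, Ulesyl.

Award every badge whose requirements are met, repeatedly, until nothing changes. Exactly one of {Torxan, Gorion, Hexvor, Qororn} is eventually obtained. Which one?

Hexvor

With Ulesyl and Galtal, Nalmir is earned (Rule 8).
With Nalmir, Galval is earned (Rule 4).
With Ulesyl and Galval, Renzin is earned (Rule 2).
With Renzin and Galtal, Sylyor is earned (Rule 3).
With Sylyor and Galtal, Hexvor is earned (Rule 11).
Qororn would need Torxan and Ulesyl (Rule 5), but Torxan is never earned. Gorion would need Nalmir, Torxan, and Sylyor (Rule 1), but Torxan is never earned. Torxan would need Ondgor and Renzin (Rule 6), but Ondgor is never earned.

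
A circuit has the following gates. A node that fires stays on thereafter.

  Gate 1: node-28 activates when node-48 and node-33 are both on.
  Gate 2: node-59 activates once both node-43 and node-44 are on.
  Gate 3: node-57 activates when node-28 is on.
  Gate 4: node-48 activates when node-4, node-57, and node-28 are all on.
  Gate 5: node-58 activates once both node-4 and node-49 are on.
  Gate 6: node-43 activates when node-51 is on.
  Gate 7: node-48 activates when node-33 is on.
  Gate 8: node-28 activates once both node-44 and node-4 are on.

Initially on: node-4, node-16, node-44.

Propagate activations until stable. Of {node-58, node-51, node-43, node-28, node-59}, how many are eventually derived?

1

node-44 and node-4 are on, so node-28 activates (Gate 8).
node-58 would need node-4 and node-49 (Gate 5), but node-49 never turns on.
No rule produces node-51, and it is not given.
node-43 would need node-51 (Gate 6), but node-51 never turns on.
node-28: reached.
node-59 would need node-43 and node-44 (Gate 2), but node-43 never turns on.
Reached: node-28 — 1 of the 5.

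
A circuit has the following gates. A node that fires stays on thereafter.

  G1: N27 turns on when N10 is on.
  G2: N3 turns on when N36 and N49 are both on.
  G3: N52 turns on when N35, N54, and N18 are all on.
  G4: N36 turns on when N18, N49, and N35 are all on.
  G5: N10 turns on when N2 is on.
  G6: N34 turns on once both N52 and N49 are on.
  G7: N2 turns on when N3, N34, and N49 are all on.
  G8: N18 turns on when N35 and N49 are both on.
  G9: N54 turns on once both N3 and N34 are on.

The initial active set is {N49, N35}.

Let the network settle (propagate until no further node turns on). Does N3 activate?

Yes

N35 and N49 are on, so N18 turns on (G8).
G4: N18, N49, and N35 on → N36 on.
G2: N36 and N49 on → N3 on.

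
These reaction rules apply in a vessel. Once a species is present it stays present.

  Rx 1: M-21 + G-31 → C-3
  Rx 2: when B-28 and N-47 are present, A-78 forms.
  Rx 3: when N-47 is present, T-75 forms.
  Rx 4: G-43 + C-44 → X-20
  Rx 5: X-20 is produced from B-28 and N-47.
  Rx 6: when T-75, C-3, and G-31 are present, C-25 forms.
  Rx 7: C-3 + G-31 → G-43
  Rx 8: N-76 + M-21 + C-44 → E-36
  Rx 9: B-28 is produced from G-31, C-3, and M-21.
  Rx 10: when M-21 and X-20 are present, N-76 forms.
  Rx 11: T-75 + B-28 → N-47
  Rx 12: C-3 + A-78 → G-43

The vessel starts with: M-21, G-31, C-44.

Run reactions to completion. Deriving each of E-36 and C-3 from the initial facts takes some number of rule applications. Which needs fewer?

C-3: M-21 and G-31 present → C-3 forms (Rx 1). [1 rule application]
E-36: M-21 and G-31 present → C-3 forms (Rx 1). C-3 and G-31 present → G-43 forms (Rx 7). G-43 and C-44 present → X-20 forms (Rx 4). M-21 and X-20 present → N-76 forms (Rx 10). N-76, M-21, and C-44 present → E-36 forms (Rx 8). [5 rule applications]
C-3 needs fewer.

C-3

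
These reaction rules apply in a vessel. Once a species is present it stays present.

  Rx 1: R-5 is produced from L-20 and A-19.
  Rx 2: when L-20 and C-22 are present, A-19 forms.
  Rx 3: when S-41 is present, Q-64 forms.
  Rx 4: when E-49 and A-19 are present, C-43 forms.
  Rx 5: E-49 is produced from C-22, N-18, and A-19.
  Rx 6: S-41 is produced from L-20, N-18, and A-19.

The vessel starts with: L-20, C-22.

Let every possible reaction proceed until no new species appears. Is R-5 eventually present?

L-20 and C-22 present → A-19 forms (Rx 2).
L-20 and A-19 present → R-5 forms (Rx 1).

Yes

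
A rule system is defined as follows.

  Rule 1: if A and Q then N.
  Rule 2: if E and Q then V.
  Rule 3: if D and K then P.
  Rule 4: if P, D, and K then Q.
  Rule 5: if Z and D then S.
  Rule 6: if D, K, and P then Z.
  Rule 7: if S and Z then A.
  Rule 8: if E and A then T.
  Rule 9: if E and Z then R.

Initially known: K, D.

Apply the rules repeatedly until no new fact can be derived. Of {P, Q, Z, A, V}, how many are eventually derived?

4

From D and K, Rule 3 gives P.
From P, D, and K, Rule 4 gives Q.
D, K, and P hold, so Z follows (Rule 6).
Z and D hold, so S follows (Rule 5).
S and Z hold, so A follows (Rule 7).
P: reached.
Q: reached.
Z: reached.
A: reached.
V would need E and Q (Rule 2), but E is never established.
Reached: P, Q, Z, and A — 4 of the 5.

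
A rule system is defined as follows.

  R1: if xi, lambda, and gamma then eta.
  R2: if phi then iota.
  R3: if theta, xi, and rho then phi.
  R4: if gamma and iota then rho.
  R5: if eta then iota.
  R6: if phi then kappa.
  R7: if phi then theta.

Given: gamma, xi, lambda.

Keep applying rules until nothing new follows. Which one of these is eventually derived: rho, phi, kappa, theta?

rho

From xi, lambda, and gamma, R1 gives eta.
From eta, R5 gives iota.
gamma and iota hold, so rho follows (R4).
kappa would need phi (R6), but phi is never established. phi would need theta, xi, and rho (R3), but theta is never established. theta would need phi (R7), but phi is never established.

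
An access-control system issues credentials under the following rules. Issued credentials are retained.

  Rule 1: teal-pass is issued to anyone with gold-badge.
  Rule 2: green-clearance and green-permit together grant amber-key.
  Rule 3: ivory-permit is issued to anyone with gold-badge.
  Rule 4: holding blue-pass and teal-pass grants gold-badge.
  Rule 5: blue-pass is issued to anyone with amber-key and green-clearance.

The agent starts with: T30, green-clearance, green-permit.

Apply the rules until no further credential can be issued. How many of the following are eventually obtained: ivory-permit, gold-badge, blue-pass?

1

Holding green-clearance and green-permit grants amber-key (Rule 2).
Holding amber-key and green-clearance grants blue-pass (Rule 5).
ivory-permit would need gold-badge (Rule 3), but gold-badge is never granted.
gold-badge would need blue-pass and teal-pass (Rule 4), but teal-pass is never granted.
blue-pass: reached.
Reached: blue-pass — 1 of the 3.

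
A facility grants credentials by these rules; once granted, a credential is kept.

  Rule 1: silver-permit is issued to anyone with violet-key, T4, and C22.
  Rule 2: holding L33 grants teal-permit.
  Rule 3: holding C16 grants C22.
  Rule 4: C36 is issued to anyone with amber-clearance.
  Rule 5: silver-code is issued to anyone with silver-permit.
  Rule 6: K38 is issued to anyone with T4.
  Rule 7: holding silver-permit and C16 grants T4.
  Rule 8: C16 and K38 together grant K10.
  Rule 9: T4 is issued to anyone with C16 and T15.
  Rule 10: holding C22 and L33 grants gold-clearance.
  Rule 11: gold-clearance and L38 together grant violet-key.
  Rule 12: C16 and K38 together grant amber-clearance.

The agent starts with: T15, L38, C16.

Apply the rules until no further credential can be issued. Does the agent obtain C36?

Yes

Holding C16 and T15 grants T4 (Rule 9).
Holding T4 grants K38 (Rule 6).
Holding C16 and K38 grants amber-clearance (Rule 12).
Holding amber-clearance grants C36 (Rule 4).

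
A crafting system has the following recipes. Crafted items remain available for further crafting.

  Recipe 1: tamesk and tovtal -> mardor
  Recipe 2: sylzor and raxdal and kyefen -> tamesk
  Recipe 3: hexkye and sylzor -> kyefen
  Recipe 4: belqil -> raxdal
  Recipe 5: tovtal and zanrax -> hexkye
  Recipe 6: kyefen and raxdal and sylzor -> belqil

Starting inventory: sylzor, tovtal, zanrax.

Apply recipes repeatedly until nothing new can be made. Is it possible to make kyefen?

tovtal and zanrax -> hexkye (Recipe 5).
Using Recipe 3, hexkye and sylzor make kyefen.

Yes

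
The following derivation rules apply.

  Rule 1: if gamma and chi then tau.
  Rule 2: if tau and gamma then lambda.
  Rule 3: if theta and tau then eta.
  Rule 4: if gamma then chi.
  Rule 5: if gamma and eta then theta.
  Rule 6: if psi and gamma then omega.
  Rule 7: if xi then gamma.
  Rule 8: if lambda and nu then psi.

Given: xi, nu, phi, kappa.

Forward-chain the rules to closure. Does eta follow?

eta would need theta and tau (Rule 3), but theta is never established.

No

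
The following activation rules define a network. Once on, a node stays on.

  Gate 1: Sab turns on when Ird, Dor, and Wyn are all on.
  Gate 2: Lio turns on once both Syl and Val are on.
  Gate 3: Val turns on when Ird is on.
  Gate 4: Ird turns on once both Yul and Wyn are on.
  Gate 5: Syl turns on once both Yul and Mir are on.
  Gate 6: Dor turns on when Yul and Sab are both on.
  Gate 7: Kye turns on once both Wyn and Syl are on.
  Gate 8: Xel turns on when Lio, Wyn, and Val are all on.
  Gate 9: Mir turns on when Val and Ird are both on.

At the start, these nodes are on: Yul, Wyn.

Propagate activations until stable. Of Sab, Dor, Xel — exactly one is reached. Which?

Xel

Yul and Wyn are on, so Ird turns on (Gate 4).
Gate 3: Ird on → Val on.
Val and Ird are on, so Mir turns on (Gate 9).
Yul and Mir are on, so Syl turns on (Gate 5).
Gate 2: Syl and Val on → Lio on.
Gate 8: Lio, Wyn, and Val on → Xel on.
Sab would need Ird, Dor, and Wyn (Gate 1), but Dor never turns on. Dor would need Yul and Sab (Gate 6), but Sab never turns on.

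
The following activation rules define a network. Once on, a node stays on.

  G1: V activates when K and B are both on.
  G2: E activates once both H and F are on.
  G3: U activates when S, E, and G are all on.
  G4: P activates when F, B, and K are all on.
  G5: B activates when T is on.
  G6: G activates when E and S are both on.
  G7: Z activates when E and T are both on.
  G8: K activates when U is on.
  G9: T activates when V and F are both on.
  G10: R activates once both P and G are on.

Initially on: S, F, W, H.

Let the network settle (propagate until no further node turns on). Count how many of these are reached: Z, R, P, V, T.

Z would need E and T (G7), but T never turns on.
R would need P and G (G10), but P never turns on.
P would need F, B, and K (G4), but B never turns on.
V would need K and B (G1), but B never turns on.
T would need V and F (G9), but V never turns on.
None of the 5 are reached.

0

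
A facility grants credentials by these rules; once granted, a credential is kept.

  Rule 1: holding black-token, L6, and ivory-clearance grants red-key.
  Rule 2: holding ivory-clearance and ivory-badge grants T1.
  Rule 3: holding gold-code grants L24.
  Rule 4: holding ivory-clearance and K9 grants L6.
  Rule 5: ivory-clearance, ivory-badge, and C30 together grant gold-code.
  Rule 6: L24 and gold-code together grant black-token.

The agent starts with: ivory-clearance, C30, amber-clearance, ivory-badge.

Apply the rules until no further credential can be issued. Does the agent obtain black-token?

Holding ivory-clearance, ivory-badge, and C30 grants gold-code (Rule 5).
Holding gold-code grants L24 (Rule 3).
Holding L24 and gold-code grants black-token (Rule 6).

Yes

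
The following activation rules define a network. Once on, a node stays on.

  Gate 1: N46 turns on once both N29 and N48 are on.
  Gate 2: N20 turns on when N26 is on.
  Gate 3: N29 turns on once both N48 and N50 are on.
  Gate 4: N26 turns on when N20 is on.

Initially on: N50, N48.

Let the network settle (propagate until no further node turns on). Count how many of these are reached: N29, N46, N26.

2

Gate 3: N48 and N50 on → N29 on.
Gate 1: N29 and N48 on → N46 on.
N29: reached.
N46: reached.
N26 would need N20 (Gate 4), but N20 never turns on.
Reached: N29 and N46 — 2 of the 3.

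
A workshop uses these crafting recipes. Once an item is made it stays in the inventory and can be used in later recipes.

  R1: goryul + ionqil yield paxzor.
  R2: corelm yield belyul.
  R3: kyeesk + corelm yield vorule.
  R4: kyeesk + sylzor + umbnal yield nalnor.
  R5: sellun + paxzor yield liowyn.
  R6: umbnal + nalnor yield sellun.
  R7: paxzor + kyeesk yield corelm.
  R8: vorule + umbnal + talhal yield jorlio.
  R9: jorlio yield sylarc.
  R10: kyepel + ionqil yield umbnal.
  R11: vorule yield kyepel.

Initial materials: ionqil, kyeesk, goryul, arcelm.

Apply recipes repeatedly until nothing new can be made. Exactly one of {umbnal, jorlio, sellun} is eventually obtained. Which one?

umbnal

goryul + ionqil → paxzor (R1).
paxzor + kyeesk → corelm (R7).
kyeesk + corelm → vorule (R3).
vorule → kyepel (R11).
kyepel + ionqil → umbnal (R10).
sellun would need umbnal and nalnor (R6), but nalnor is never obtained. jorlio would need vorule, umbnal, and talhal (R8), but talhal is never obtained.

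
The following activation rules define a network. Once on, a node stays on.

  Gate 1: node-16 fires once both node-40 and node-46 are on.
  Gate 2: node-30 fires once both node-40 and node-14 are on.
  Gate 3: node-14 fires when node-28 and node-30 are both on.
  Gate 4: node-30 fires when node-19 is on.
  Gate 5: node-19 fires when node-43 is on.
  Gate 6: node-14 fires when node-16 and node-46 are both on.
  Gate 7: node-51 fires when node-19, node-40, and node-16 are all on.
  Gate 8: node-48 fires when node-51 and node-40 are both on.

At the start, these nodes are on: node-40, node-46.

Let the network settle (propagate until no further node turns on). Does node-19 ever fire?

No

node-19 would need node-43 (Gate 5), but node-43 never turns on.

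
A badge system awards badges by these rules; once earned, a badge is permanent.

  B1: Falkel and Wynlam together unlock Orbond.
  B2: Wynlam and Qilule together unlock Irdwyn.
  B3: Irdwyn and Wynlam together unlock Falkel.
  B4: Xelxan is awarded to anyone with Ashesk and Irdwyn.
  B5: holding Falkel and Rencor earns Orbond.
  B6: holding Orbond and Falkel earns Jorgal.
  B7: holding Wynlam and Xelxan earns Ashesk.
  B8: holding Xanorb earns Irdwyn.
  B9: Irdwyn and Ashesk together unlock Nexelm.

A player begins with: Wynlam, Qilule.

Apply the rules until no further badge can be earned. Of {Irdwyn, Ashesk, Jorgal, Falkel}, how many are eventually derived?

With Wynlam and Qilule, Irdwyn is earned (B2).
With Irdwyn and Wynlam, Falkel is earned (B3).
With Falkel and Wynlam, Orbond is earned (B1).
With Orbond and Falkel, Jorgal is earned (B6).
Irdwyn: reached.
Ashesk would need Wynlam and Xelxan (B7), but Xelxan is never earned.
Jorgal: reached.
Falkel: reached.
Reached: Irdwyn, Jorgal, and Falkel — 3 of the 4.

3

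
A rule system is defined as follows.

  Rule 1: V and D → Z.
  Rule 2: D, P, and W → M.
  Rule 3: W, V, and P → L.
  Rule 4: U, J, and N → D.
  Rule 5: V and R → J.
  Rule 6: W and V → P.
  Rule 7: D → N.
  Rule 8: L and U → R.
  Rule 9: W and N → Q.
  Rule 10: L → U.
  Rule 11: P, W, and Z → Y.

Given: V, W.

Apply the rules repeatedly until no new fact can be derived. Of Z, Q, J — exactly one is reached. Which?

J

W and V hold, so P follows (Rule 6).
W, V, and P hold, so L follows (Rule 3).
From L, Rule 10 gives U.
L and U hold, so R follows (Rule 8).
V and R hold, so J follows (Rule 5).
Z would need V and D (Rule 1), but D is never established. Q would need W and N (Rule 9), but N is never established.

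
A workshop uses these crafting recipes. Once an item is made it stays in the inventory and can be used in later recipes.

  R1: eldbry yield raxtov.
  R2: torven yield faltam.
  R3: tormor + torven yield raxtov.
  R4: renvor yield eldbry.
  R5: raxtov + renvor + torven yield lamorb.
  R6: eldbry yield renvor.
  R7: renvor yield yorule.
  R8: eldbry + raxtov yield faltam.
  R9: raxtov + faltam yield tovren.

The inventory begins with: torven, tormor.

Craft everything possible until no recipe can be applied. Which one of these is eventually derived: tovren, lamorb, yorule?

tovren

torven → faltam (R2).
Using R3, tormor and torven make raxtov.
Using R9, raxtov and faltam make tovren.
yorule would need renvor (R7), but renvor is never obtained. lamorb would need raxtov, renvor, and torven (R5), but renvor is never obtained.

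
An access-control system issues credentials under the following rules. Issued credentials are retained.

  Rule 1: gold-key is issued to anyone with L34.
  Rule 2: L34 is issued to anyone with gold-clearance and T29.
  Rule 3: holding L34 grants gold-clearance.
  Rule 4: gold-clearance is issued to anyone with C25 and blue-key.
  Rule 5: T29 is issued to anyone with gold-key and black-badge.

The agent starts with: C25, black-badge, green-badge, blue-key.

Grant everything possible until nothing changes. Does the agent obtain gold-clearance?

Holding C25 and blue-key grants gold-clearance (Rule 4).

Yes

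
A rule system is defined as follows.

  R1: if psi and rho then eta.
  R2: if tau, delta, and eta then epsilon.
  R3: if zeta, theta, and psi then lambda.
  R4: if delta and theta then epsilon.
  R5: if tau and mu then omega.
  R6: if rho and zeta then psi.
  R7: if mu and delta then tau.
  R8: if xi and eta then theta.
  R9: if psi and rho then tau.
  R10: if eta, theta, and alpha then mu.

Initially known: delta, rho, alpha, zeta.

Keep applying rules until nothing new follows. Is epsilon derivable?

Yes

rho and zeta hold, so psi follows (R6).
psi and rho hold, so tau follows (R9).
From psi and rho, R1 gives eta.
tau, delta, and eta hold, so epsilon follows (R2).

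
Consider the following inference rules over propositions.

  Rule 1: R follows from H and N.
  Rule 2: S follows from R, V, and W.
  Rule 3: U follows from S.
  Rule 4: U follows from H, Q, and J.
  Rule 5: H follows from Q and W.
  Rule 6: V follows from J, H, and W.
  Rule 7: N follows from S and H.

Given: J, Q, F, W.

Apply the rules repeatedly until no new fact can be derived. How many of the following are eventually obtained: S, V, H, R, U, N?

From Q and W, Rule 5 gives H.
H, Q, and J hold, so U follows (Rule 4).
J, H, and W hold, so V follows (Rule 6).
S would need R, V, and W (Rule 2), but R is never established.
V: reached.
H: reached.
R would need H and N (Rule 1), but N is never established.
U: reached.
N would need S and H (Rule 7), but S is never established.
Reached: V, H, and U — 3 of the 6.

3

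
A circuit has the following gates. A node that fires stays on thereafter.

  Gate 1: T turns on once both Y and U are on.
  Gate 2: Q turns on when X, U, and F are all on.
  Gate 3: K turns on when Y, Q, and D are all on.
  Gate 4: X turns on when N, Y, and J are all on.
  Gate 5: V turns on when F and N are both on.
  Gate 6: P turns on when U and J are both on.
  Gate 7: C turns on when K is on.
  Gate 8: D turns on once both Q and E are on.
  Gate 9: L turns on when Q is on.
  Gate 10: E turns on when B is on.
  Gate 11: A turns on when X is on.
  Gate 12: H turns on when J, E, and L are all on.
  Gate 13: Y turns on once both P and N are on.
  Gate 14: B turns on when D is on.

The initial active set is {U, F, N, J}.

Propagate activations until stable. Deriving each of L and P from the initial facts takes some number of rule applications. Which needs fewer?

P

P: Gate 6: U and J on → P on. [1 rule application]
L: U and J are on, so P turns on (Gate 6). Gate 13: P and N on → Y on. N, Y, and J are on, so X turns on (Gate 4). Gate 2: X, U, and F on → Q on. Q is on, so L turns on (Gate 9). [5 rule applications]
P needs fewer.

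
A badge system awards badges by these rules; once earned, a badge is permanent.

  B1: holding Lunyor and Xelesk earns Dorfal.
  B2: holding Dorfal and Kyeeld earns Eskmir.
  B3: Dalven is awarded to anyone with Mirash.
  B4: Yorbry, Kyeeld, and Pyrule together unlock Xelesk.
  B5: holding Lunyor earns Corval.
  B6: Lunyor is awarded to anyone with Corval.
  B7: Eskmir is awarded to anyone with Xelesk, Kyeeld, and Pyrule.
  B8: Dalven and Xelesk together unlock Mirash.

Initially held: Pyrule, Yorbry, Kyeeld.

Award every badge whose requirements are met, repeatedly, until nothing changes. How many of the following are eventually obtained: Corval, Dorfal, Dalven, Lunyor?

Corval would need Lunyor (B5), but Lunyor is never earned.
Dorfal would need Lunyor and Xelesk (B1), but Lunyor is never earned.
Dalven would need Mirash (B3), but Mirash is never earned.
Lunyor would need Corval (B6), but Corval is never earned.
None of the 4 are reached.

0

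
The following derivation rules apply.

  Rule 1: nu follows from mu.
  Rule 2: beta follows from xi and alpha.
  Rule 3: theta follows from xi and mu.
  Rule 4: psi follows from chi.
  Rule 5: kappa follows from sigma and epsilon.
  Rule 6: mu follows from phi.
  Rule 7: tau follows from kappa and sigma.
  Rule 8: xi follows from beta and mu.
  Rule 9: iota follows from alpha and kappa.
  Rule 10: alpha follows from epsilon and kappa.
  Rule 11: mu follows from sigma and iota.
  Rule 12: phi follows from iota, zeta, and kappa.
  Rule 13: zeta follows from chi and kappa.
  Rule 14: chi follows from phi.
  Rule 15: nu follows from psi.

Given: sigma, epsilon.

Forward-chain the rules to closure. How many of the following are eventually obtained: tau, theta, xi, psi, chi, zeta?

sigma and epsilon hold, so kappa follows (Rule 5).
kappa and sigma hold, so tau follows (Rule 7).
tau: reached.
theta would need xi and mu (Rule 3), but xi is never established.
xi would need beta and mu (Rule 8), but beta is never established.
psi would need chi (Rule 4), but chi is never established.
chi would need phi (Rule 14), but phi is never established.
zeta would need chi and kappa (Rule 13), but chi is never established.
Reached: tau — 1 of the 6.

1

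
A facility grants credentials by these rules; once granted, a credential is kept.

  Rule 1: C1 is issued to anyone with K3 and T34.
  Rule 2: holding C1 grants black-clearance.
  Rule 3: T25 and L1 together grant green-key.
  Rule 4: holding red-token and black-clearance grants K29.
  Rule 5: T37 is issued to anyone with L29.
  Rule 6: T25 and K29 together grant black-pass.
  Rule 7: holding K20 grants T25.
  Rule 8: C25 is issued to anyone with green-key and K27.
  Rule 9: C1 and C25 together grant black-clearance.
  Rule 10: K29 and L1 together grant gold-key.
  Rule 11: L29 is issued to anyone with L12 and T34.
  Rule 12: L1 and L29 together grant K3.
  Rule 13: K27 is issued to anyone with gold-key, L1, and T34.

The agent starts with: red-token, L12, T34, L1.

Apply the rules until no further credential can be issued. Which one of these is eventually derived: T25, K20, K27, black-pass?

K27

Holding L12 and T34 grants L29 (Rule 11).
Holding L1 and L29 grants K3 (Rule 12).
Holding K3 and T34 grants C1 (Rule 1).
Holding C1 grants black-clearance (Rule 2).
Holding red-token and black-clearance grants K29 (Rule 4).
Holding K29 and L1 grants gold-key (Rule 10).
Holding gold-key, L1, and T34 grants K27 (Rule 13).
No rule produces K20, and it is not given. T25 would need K20 (Rule 7), but K20 is never granted. black-pass would need T25 and K29 (Rule 6), but T25 is never granted.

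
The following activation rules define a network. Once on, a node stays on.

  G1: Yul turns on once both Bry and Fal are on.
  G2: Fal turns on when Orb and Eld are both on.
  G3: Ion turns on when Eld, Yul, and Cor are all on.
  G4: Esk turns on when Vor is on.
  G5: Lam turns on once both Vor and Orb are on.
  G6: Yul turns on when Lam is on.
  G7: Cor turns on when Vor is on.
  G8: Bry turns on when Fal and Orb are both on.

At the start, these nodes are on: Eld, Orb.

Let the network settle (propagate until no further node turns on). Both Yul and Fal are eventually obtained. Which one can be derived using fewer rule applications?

Fal

Fal: Orb and Eld are on, so Fal turns on (G2). [1 rule application]
Yul: Orb and Eld are on, so Fal turns on (G2). Fal and Orb are on, so Bry turns on (G8). G1: Bry and Fal on → Yul on. [3 rule applications]
Fal needs fewer.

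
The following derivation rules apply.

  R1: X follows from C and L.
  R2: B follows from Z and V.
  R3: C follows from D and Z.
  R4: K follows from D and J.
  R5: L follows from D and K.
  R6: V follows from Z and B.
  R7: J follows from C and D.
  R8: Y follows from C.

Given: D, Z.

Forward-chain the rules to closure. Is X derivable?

Yes

From D and Z, R3 gives C.
C and D hold, so J follows (R7).
From D and J, R4 gives K.
D and K hold, so L follows (R5).
C and L hold, so X follows (R1).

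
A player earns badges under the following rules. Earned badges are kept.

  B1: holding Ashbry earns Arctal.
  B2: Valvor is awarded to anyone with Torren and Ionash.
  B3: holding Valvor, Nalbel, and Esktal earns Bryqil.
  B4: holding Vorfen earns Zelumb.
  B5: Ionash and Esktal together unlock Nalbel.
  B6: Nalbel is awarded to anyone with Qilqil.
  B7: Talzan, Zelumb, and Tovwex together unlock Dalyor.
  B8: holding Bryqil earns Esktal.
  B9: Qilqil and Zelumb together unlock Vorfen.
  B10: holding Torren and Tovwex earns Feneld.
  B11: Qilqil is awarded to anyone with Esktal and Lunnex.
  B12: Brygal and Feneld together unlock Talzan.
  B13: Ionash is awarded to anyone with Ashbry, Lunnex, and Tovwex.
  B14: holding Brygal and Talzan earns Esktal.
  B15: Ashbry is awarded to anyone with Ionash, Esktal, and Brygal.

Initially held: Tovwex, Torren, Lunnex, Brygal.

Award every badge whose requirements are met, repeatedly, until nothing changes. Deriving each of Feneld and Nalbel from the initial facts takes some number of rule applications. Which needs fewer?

Feneld

Feneld: With Torren and Tovwex, Feneld is earned (B10). [1 rule application]
Nalbel: With Torren and Tovwex, Feneld is earned (B10). With Brygal and Feneld, Talzan is earned (B12). With Brygal and Talzan, Esktal is earned (B14). With Esktal and Lunnex, Qilqil is earned (B11). With Qilqil, Nalbel is earned (B6). [5 rule applications]
Feneld needs fewer.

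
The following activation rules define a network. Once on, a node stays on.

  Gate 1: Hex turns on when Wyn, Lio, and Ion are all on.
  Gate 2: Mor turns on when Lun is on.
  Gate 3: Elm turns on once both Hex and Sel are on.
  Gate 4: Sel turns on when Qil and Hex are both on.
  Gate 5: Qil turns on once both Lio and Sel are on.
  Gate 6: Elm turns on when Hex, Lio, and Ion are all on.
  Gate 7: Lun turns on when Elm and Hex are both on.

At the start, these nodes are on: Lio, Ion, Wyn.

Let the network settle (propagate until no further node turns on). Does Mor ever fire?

Yes

Wyn, Lio, and Ion are on, so Hex turns on (Gate 1).
Gate 6: Hex, Lio, and Ion on → Elm on.
Gate 7: Elm and Hex on → Lun on.
Gate 2: Lun on → Mor on.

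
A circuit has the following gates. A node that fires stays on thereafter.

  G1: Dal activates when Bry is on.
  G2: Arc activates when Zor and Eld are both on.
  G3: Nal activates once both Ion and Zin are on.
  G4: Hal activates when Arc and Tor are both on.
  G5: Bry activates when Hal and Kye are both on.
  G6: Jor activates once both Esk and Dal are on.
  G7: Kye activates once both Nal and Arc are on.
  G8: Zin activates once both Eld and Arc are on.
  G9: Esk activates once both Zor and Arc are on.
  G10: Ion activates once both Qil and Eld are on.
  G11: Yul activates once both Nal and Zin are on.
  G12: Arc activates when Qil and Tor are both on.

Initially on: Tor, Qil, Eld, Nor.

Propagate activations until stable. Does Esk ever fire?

No

Esk would need Zor and Arc (G9), but Zor never turns on.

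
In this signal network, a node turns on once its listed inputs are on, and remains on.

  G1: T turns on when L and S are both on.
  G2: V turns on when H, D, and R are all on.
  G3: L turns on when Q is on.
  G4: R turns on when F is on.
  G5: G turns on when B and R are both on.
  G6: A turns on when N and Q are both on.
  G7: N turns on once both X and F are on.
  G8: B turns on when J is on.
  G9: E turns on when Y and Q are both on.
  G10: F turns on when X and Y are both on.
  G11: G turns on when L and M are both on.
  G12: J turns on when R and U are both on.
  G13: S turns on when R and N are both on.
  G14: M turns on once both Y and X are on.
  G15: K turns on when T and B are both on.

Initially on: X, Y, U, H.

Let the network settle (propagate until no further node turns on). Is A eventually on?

A would need N and Q (G6), but Q never turns on.

No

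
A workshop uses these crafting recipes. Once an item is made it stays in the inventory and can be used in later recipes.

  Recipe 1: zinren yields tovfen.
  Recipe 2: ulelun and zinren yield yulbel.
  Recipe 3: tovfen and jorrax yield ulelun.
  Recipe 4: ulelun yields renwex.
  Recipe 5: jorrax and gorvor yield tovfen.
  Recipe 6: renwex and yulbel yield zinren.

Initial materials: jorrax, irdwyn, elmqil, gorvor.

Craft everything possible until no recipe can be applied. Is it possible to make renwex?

Using Recipe 5, jorrax and gorvor make tovfen.
Using Recipe 3, tovfen and jorrax make ulelun.
ulelun → renwex (Recipe 4).

Yes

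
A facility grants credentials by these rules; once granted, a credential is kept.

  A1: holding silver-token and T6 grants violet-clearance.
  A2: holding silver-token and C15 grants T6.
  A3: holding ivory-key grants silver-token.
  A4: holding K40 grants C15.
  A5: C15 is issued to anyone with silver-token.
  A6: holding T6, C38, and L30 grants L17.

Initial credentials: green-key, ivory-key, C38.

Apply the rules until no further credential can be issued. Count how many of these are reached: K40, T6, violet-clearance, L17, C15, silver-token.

4

Holding ivory-key grants silver-token (A3).
Holding silver-token grants C15 (A5).
Holding silver-token and C15 grants T6 (A2).
Holding silver-token and T6 grants violet-clearance (A1).
No rule produces K40, and it is not given.
T6: reached.
violet-clearance: reached.
L17 would need T6, C38, and L30 (A6), but L30 is never granted.
C15: reached.
silver-token: reached.
Reached: T6, violet-clearance, C15, and silver-token — 4 of the 6.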